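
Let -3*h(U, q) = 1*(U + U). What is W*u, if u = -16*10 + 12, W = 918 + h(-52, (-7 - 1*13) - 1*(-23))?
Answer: -422984/3 ≈ -1.4099e+5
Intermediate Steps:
h(U, q) = -2*U/3 (h(U, q) = -(U + U)/3 = -2*U/3)
W = 2858/3 (W = 918 - ⅔*(-52) = 918 + 104/3 = 2858/3 ≈ 952.67)
u = -148 (u = -160 + 12 = -148)
W*u = (2858/3)*(-148) = -422984/3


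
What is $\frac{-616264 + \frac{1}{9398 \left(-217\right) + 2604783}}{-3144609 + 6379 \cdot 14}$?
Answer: $\frac{348446142087}{1727520256351} \approx 0.2017$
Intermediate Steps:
$\frac{-616264 + \frac{1}{9398 \left(-217\right) + 2604783}}{-3144609 + 6379 \cdot 14} = \frac{-616264 + \frac{1}{-2039366 + 2604783}}{-3144609 + 89306} = \frac{-616264 + \frac{1}{565417}}{-3055303} = \left(-616264 + \frac{1}{565417}\right) \left(- \frac{1}{3055303}\right) = \left(- \frac{348446142087}{565417}\right) \left(- \frac{1}{3055303}\right) = \frac{348446142087}{1727520256351}$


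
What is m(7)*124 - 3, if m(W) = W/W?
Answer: 121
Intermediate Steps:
m(W) = 1
m(7)*124 - 3 = 1*124 - 3 = 124 - 3 = 121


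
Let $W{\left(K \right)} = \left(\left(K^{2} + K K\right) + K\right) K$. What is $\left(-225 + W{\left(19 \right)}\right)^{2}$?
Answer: $191933316$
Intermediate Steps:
$W{\left(K \right)} = K \left(K + 2 K^{2}\right)$ ($W{\left(K \right)} = \left(\left(K^{2} + K^{2}\right) + K\right) K = \left(2 K^{2} + K\right) K = \left(K + 2 K^{2}\right) K = K \left(K + 2 K^{2}\right)$)
$\left(-225 + W{\left(19 \right)}\right)^{2} = \left(-225 + 19^{2} \left(1 + 2 \cdot 19\right)\right)^{2} = \left(-225 + 361 \left(1 + 38\right)\right)^{2} = \left(-225 + 361 \cdot 39\right)^{2} = \left(-225 + 14079\right)^{2} = 13854^{2} = 191933316$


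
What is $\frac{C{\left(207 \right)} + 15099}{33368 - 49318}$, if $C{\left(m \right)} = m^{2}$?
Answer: $- \frac{2634}{725} \approx -3.6331$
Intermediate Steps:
$\frac{C{\left(207 \right)} + 15099}{33368 - 49318} = \frac{207^{2} + 15099}{33368 - 49318} = \frac{42849 + 15099}{-15950} = 57948 \left(- \frac{1}{15950}\right) = - \frac{2634}{725}$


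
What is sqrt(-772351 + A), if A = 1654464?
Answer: sqrt(882113) ≈ 939.21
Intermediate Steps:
sqrt(-772351 + A) = sqrt(-772351 + 1654464) = sqrt(882113)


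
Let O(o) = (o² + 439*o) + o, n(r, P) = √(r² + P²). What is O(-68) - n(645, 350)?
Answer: -25296 - 5*√21541 ≈ -26030.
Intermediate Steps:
n(r, P) = √(P² + r²)
O(o) = o² + 440*o
O(-68) - n(645, 350) = -68*(440 - 68) - √(350² + 645²) = -68*372 - √(122500 + 416025) = -25296 - √538525 = -25296 - 5*√21541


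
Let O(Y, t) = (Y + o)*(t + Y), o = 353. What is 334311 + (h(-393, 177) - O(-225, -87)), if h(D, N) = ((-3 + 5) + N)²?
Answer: 406288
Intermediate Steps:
h(D, N) = (2 + N)²
O(Y, t) = (353 + Y)*(Y + t) (O(Y, t) = (Y + 353)*(t + Y) = (353 + Y)*(Y + t))
334311 + (h(-393, 177) - O(-225, -87)) = 334311 + ((2 + 177)² - ((-225)² + 353*(-225) + 353*(-87) - 225*(-87))) = 334311 + (179² - (50625 - 79425 - 30711 + 19575)) = 334311 + (32041 - 1*(-39936)) = 334311 + (32041 + 39936) = 334311 + 71977 = 406288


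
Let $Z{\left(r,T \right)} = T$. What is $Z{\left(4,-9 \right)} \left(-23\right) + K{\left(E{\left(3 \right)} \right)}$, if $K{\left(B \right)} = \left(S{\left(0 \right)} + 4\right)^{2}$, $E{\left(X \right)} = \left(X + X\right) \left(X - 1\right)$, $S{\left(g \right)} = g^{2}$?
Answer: $223$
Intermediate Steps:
$E{\left(X \right)} = 2 X \left(-1 + X\right)$
$K{\left(B \right)} = 16$ ($K{\left(B \right)} = \left(0^{2} + 4\right)^{2} = \left(0 + 4\right)^{2} = 4^{2} = 16$)
$Z{\left(4,-9 \right)} \left(-23\right) + K{\left(E{\left(3 \right)} \right)} = \left(-9\right) \left(-23\right) + 16 = 207 + 16 = 223$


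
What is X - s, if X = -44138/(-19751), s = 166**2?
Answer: -544214418/19751 ≈ -27554.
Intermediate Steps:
s = 27556
X = 44138/19751 (X = -44138*(-1/19751) = 44138/19751 ≈ 2.2347)
X - s = 44138/19751 - 1*27556 = 44138/19751 - 27556 = -544214418/19751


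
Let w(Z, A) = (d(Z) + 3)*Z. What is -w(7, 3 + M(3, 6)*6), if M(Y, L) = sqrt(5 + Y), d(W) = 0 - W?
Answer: 28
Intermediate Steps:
d(W) = -W
w(Z, A) = Z*(3 - Z) (w(Z, A) = (-Z + 3)*Z = (3 - Z)*Z = Z*(3 - Z))
-w(7, 3 + M(3, 6)*6) = -7*(3 - 1*7) = -7*(3 - 7) = -7*(-4) = -1*(-28) = 28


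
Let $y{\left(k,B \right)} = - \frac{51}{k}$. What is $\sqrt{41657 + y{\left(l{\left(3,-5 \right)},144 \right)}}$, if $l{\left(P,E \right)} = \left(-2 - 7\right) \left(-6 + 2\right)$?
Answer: $\frac{\sqrt{1499601}}{6} \approx 204.1$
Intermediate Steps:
$l{\left(P,E \right)} = 36$ ($l{\left(P,E \right)} = \left(-9\right) \left(-4\right) = 36$)
$\sqrt{41657 + y{\left(l{\left(3,-5 \right)},144 \right)}} = \sqrt{41657 - \frac{51}{36}} = \sqrt{41657 - \frac{17}{12}} = \sqrt{\frac{499867}{12}} = \frac{\sqrt{1499601}}{6}$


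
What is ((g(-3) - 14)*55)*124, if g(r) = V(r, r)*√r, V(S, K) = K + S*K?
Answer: -95480 + 40920*I*√3 ≈ -95480.0 + 70876.0*I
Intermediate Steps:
V(S, K) = K + K*S
g(r) = r^(3/2)*(1 + r) (g(r) = (r*(1 + r))*√r = r^(3/2)*(1 + r))
((g(-3) - 14)*55)*124 = (((-3)^(3/2)*(1 - 3) - 14)*55)*124 = ((-3*I*√3*(-2) - 14)*55)*124 = ((6*I*√3 - 14)*55)*124 = ((-14 + 6*I*√3)*55)*124 = (-770 + 330*I*√3)*124 = -95480 + 40920*I*√3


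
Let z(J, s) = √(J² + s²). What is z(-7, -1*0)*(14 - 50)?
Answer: -252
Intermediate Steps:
z(-7, -1*0)*(14 - 50) = √((-7)² + (-1*0)²)*(14 - 50) = √(49 + 0²)*(-36) = √(49 + 0)*(-36) = √49*(-36) = 7*(-36) = -252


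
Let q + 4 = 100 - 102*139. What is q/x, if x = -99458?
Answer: 7041/49729 ≈ 0.14159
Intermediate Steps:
q = -14082 (q = -4 + (100 - 102*139) = -4 + (100 - 14178) = -4 - 14078 = -14082)
q/x = -14082/(-99458) = -14082*(-1/99458) = 7041/49729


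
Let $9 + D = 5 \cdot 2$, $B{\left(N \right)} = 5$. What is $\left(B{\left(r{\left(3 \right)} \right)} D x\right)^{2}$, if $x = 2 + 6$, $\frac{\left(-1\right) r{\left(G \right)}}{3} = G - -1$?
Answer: $1600$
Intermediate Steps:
$r{\left(G \right)} = -3 - 3 G$ ($r{\left(G \right)} = - 3 \left(G - -1\right) = - 3 \left(G + 1\right) = - 3 \left(1 + G\right) = -3 - 3 G$)
$x = 8$
$D = 1$ ($D = -9 + 5 \cdot 2 = -9 + 10 = 1$)
$\left(B{\left(r{\left(3 \right)} \right)} D x\right)^{2} = \left(5 \cdot 1 \cdot 8\right)^{2} = \left(5 \cdot 8\right)^{2} = 40^{2} = 1600$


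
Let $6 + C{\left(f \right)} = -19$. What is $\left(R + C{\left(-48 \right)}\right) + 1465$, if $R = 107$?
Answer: $1547$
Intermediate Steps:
$C{\left(f \right)} = -25$ ($C{\left(f \right)} = -6 - 19 = -25$)
$\left(R + C{\left(-48 \right)}\right) + 1465 = \left(107 - 25\right) + 1465 = 82 + 1465 = 1547$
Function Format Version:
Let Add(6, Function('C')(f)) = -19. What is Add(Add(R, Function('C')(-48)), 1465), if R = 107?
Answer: 1547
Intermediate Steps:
Function('C')(f) = -25 (Function('C')(f) = Add(-6, -19) = -25)
Add(Add(R, Function('C')(-48)), 1465) = Add(Add(107, -25), 1465) = Add(82, 1465) = 1547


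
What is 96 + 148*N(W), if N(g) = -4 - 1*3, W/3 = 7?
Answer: -940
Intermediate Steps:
W = 21 (W = 3*7 = 21)
N(g) = -7 (N(g) = -4 - 3 = -7)
96 + 148*N(W) = 96 + 148*(-7) = 96 - 1036 = -940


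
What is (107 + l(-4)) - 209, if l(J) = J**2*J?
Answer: -166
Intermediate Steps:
l(J) = J**3
(107 + l(-4)) - 209 = (107 + (-4)**3) - 209 = (107 - 64) - 209 = 43 - 209 = -166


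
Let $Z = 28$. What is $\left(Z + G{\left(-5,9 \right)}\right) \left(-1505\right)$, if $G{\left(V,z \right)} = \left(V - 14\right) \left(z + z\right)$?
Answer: $472570$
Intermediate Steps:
$G{\left(V,z \right)} = 2 z \left(-14 + V\right)$ ($G{\left(V,z \right)} = \left(-14 + V\right) 2 z = 2 z \left(-14 + V\right)$)
$\left(Z + G{\left(-5,9 \right)}\right) \left(-1505\right) = \left(28 + 2 \cdot 9 \left(-14 - 5\right)\right) \left(-1505\right) = \left(28 + 2 \cdot 9 \left(-19\right)\right) \left(-1505\right) = \left(28 - 342\right) \left(-1505\right) = \left(-314\right) \left(-1505\right) = 472570$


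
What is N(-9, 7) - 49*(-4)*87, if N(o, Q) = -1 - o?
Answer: 17060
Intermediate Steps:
N(-9, 7) - 49*(-4)*87 = (-1 - 1*(-9)) - 49*(-4)*87 = (-1 + 9) + 196*87 = 8 + 17052 = 17060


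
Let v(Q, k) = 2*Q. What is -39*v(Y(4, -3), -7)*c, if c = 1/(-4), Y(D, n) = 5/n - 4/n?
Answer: -13/2 ≈ -6.5000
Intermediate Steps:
Y(D, n) = 1/n
c = -1/4 ≈ -0.25000
-39*v(Y(4, -3), -7)*c = -39*2/(-3)*(-1)/4 = -39*2*(-1/3)*(-1)/4 = -(-26)*(-1)/4 = -39*1/6 = -13/2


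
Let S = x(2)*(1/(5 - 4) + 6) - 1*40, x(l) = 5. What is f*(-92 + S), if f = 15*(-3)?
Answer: 4365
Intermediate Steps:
f = -45
S = -5 (S = 5*(1/(5 - 4) + 6) - 1*40 = 5*(1/1 + 6) - 40 = 5*(1 + 6) - 40 = 5*7 - 40 = 35 - 40 = -5)
f*(-92 + S) = -45*(-92 - 5) = -45*(-97) = 4365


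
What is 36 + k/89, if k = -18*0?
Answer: 36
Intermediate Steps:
k = 0
36 + k/89 = 36 + 0/89 = 36 + (1/89)*0 = 36 + 0 = 36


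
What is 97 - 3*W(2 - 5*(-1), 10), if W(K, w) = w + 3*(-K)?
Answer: 130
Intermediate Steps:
W(K, w) = w - 3*K
97 - 3*W(2 - 5*(-1), 10) = 97 - 3*(10 - 3*(2 - 5*(-1))) = 97 - 3*(10 - 3*(2 + 5)) = 97 - 3*(10 - 3*7) = 97 - 3*(10 - 21) = 97 - 3*(-11) = 97 + 33 = 130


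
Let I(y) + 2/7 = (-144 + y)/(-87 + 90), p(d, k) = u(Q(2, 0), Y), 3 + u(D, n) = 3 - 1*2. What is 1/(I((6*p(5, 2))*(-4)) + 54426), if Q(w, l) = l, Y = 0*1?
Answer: 7/380756 ≈ 1.8384e-5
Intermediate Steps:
Y = 0
u(D, n) = -2 (u(D, n) = -3 + (3 - 1*2) = -3 + (3 - 2) = -3 + 1 = -2)
p(d, k) = -2
I(y) = -338/7 + y/3 (I(y) = -2/7 + (-144 + y)/(-87 + 90) = -2/7 + (-144 + y)/3 = -2/7 + (-144 + y)*(⅓) = -2/7 + (-48 + y/3) = -338/7 + y/3)
1/(I((6*p(5, 2))*(-4)) + 54426) = 1/((-338/7 + ((6*(-2))*(-4))/3) + 54426) = 1/((-338/7 + (-12*(-4))/3) + 54426) = 1/((-338/7 + (⅓)*48) + 54426) = 1/((-338/7 + 16) + 54426) = 1/(-226/7 + 54426) = 1/(380756/7) = 7/380756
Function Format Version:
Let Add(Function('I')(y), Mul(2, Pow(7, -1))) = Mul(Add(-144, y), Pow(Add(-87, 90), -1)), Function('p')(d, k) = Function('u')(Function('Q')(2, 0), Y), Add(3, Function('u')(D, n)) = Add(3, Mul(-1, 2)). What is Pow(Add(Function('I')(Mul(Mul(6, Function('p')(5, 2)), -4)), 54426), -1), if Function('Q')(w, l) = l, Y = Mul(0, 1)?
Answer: Rational(7, 380756) ≈ 1.8384e-5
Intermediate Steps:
Y = 0
Function('u')(D, n) = -2 (Function('u')(D, n) = Add(-3, Add(3, Mul(-1, 2))) = Add(-3, Add(3, -2)) = Add(-3, 1) = -2)
Function('p')(d, k) = -2
Function('I')(y) = Add(Rational(-338, 7), Mul(Rational(1, 3), y)) (Function('I')(y) = Add(Rational(-2, 7), Mul(Add(-144, y), Pow(Add(-87, 90), -1))) = Add(Rational(-2, 7), Mul(Add(-144, y), Pow(3, -1))) = Add(Rational(-2, 7), Mul(Add(-144, y), Rational(1, 3))) = Add(Rational(-2, 7), Add(-48, Mul(Rational(1, 3), y))) = Add(Rational(-338, 7), Mul(Rational(1, 3), y)))
Pow(Add(Function('I')(Mul(Mul(6, Function('p')(5, 2)), -4)), 54426), -1) = Pow(Add(Add(Rational(-338, 7), Mul(Rational(1, 3), Mul(Mul(6, -2), -4))), 54426), -1) = Pow(Add(Add(Rational(-338, 7), Mul(Rational(1, 3), Mul(-12, -4))), 54426), -1) = Pow(Add(Add(Rational(-338, 7), Mul(Rational(1, 3), 48)), 54426), -1) = Pow(Add(Add(Rational(-338, 7), 16), 54426), -1) = Pow(Add(Rational(-226, 7), 54426), -1) = Pow(Rational(380756, 7), -1) = Rational(7, 380756)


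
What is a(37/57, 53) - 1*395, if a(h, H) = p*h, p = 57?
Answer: -358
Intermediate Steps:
a(h, H) = 57*h
a(37/57, 53) - 1*395 = 57*(37/57) - 1*395 = 57*(37*(1/57)) - 395 = 57*(37/57) - 395 = 37 - 395 = -358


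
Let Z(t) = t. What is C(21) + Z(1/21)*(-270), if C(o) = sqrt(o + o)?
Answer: -90/7 + sqrt(42) ≈ -6.3764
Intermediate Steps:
C(o) = sqrt(2)*sqrt(o) (C(o) = sqrt(2*o) = sqrt(2)*sqrt(o))
C(21) + Z(1/21)*(-270) = sqrt(2)*sqrt(21) - 270/21 = sqrt(42) + (1/21)*(-270) = sqrt(42) - 90/7 = -90/7 + sqrt(42)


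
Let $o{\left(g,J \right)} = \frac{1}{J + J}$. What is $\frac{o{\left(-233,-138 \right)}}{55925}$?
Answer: $- \frac{1}{15435300} \approx -6.4787 \cdot 10^{-8}$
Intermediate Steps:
$o{\left(g,J \right)} = \frac{1}{2 J}$
$\frac{o{\left(-233,-138 \right)}}{55925} = \frac{\frac{1}{2} \frac{1}{-138}}{55925} = \frac{1}{2} \left(- \frac{1}{138}\right) \frac{1}{55925} = \left(- \frac{1}{276}\right) \frac{1}{55925} = - \frac{1}{15435300}$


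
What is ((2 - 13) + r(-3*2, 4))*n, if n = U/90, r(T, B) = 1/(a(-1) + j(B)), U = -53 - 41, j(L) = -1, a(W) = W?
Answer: 1081/90 ≈ 12.011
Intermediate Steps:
U = -94
r(T, B) = -1/2 (r(T, B) = 1/(-1 - 1) = 1/(-2) = -1/2)
n = -47/45 (n = -94/90 = -94*1/90 = -47/45 ≈ -1.0444)
((2 - 13) + r(-3*2, 4))*n = ((2 - 13) - 1/2)*(-47/45) = (-11 - 1/2)*(-47/45) = -23/2*(-47/45) = 1081/90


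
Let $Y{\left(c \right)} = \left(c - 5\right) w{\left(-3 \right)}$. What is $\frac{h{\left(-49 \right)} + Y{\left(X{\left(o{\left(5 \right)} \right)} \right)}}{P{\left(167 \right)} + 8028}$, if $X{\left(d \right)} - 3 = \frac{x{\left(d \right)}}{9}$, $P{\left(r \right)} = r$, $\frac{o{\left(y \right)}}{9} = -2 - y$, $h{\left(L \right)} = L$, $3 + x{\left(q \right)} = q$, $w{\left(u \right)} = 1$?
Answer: $- \frac{35}{4917} \approx -0.0071182$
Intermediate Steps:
$x{\left(q \right)} = -3 + q$
$o{\left(y \right)} = -18 - 9 y$ ($o{\left(y \right)} = 9 \left(-2 - y\right) = -18 - 9 y$)
$X{\left(d \right)} = \frac{8}{3} + \frac{d}{9}$ ($X{\left(d \right)} = 3 + \frac{-3 + d}{9} = 3 + \left(-3 + d\right) \frac{1}{9} = 3 + \left(- \frac{1}{3} + \frac{d}{9}\right) = \frac{8}{3} + \frac{d}{9}$)
$Y{\left(c \right)} = -5 + c$ ($Y{\left(c \right)} = \left(c - 5\right) 1 = \left(-5 + c\right) 1 = -5 + c$)
$\frac{h{\left(-49 \right)} + Y{\left(X{\left(o{\left(5 \right)} \right)} \right)}}{P{\left(167 \right)} + 8028} = \frac{-49 - \left(\frac{7}{3} - \frac{-18 - 45}{9}\right)}{167 + 8028} = \frac{-49 - \left(\frac{7}{3} - \frac{-18 - 45}{9}\right)}{8195} = \left(-49 + \left(-5 + \left(\frac{8}{3} + \frac{1}{9} \left(-63\right)\right)\right)\right) \frac{1}{8195} = \left(-49 + \left(-5 + \left(\frac{8}{3} - 7\right)\right)\right) \frac{1}{8195} = \left(-49 - \frac{28}{3}\right) \frac{1}{8195} = \left(- \frac{175}{3}\right) \frac{1}{8195} = - \frac{35}{4917}$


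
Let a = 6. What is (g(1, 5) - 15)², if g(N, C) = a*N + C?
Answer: 16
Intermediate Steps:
g(N, C) = C + 6*N (g(N, C) = 6*N + C = C + 6*N)
(g(1, 5) - 15)² = ((5 + 6*1) - 15)² = ((5 + 6) - 15)² = (11 - 15)² = (-4)² = 16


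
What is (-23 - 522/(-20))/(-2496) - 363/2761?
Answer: -831461/6264960 ≈ -0.13272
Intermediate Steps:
(-23 - 522/(-20))/(-2496) - 363/2761 = (-23 - 522*(-1)/20)*(-1/2496) - 363*1/2761 = (-23 - 29*(-9/10))*(-1/2496) - 33/251 = (-23 + 261/10)*(-1/2496) - 33/251 = (31/10)*(-1/2496) - 33/251 = -31/24960 - 33/251 = -831461/6264960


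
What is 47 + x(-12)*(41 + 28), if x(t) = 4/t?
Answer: 24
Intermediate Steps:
47 + x(-12)*(41 + 28) = 47 + (4/(-12))*(41 + 28) = 47 + (4*(-1/12))*69 = 47 - 1/3*69 = 47 - 23 = 24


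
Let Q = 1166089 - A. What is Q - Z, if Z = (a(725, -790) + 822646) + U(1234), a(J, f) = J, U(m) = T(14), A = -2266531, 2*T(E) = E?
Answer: 2609242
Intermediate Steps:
T(E) = E/2
U(m) = 7 (U(m) = (½)*14 = 7)
Q = 3432620 (Q = 1166089 - 1*(-2266531) = 1166089 + 2266531 = 3432620)
Z = 823378 (Z = (725 + 822646) + 7 = 823371 + 7 = 823378)
Q - Z = 3432620 - 1*823378 = 3432620 - 823378 = 2609242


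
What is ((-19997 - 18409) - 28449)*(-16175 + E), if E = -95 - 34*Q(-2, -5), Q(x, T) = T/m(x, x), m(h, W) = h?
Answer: 1093413525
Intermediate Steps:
Q(x, T) = T/x
E = -180 (E = -95 - (-170)/(-2) = -95 - (-170)*(-1)/2 = -95 - 34*5/2 = -95 - 85 = -180)
((-19997 - 18409) - 28449)*(-16175 + E) = ((-19997 - 18409) - 28449)*(-16175 - 180) = (-38406 - 28449)*(-16355) = -66855*(-16355) = 1093413525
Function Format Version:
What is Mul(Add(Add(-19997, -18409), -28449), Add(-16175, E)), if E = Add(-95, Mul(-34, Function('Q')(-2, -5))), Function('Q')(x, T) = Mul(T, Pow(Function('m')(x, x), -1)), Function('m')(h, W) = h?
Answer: 1093413525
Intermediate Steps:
Function('Q')(x, T) = Mul(T, Pow(x, -1))
E = -180 (E = Add(-95, Mul(-34, Mul(-5, Pow(-2, -1)))) = Add(-95, Mul(-34, Mul(-5, Rational(-1, 2)))) = Add(-95, Mul(-34, Rational(5, 2))) = Add(-95, -85) = -180)
Mul(Add(Add(-19997, -18409), -28449), Add(-16175, E)) = Mul(Add(Add(-19997, -18409), -28449), Add(-16175, -180)) = Mul(Add(-38406, -28449), -16355) = Mul(-66855, -16355) = 1093413525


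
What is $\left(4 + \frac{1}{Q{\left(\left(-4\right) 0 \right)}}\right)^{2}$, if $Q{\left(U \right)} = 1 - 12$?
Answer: $\frac{1849}{121} \approx 15.281$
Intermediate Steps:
$Q{\left(U \right)} = -11$ ($Q{\left(U \right)} = 1 - 12 = -11$)
$\left(4 + \frac{1}{Q{\left(\left(-4\right) 0 \right)}}\right)^{2} = \left(4 + \frac{1}{-11}\right)^{2} = \left(4 - \frac{1}{11}\right)^{2} = \left(\frac{43}{11}\right)^{2} = \frac{1849}{121}$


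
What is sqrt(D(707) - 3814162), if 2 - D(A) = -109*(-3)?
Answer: 43*I*sqrt(2063) ≈ 1953.1*I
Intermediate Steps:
D(A) = -325 (D(A) = 2 - (-109)*(-3) = 2 - 1*327 = 2 - 327 = -325)
sqrt(D(707) - 3814162) = sqrt(-325 - 3814162) = sqrt(-3814487) = 43*I*sqrt(2063)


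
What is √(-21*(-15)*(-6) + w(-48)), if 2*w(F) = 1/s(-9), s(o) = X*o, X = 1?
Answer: I*√68042/6 ≈ 43.475*I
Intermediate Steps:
s(o) = o (s(o) = 1*o = o)
w(F) = -1/18 (w(F) = (½)/(-9) = (½)*(-⅑) = -1/18)
√(-21*(-15)*(-6) + w(-48)) = √(-21*(-15)*(-6) - 1/18) = √(315*(-6) - 1/18) = √(-1890 - 1/18) = √(-34021/18) = I*√68042/6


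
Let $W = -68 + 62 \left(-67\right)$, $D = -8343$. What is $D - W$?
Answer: $-4121$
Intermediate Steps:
$W = -4222$ ($W = -68 - 4154 = -4222$)
$D - W = -8343 - -4222 = -8343 + 4222 = -4121$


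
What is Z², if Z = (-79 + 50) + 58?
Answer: 841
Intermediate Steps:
Z = 29 (Z = -29 + 58 = 29)
Z² = 29² = 841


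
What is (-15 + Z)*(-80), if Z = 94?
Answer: -6320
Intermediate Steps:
(-15 + Z)*(-80) = (-15 + 94)*(-80) = 79*(-80) = -6320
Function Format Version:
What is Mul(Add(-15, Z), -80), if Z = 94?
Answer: -6320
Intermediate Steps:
Mul(Add(-15, Z), -80) = Mul(Add(-15, 94), -80) = Mul(79, -80) = -6320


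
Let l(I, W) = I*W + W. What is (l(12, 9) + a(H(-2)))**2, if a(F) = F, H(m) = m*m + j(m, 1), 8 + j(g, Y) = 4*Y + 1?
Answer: 13924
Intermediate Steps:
l(I, W) = W + I*W
j(g, Y) = -7 + 4*Y (j(g, Y) = -8 + (4*Y + 1) = -8 + (1 + 4*Y) = -7 + 4*Y)
H(m) = -3 + m**2 (H(m) = m*m + (-7 + 4*1) = m**2 + (-7 + 4) = m**2 - 3 = -3 + m**2)
(l(12, 9) + a(H(-2)))**2 = (9*(1 + 12) + (-3 + (-2)**2))**2 = (9*13 + (-3 + 4))**2 = (117 + 1)**2 = 118**2 = 13924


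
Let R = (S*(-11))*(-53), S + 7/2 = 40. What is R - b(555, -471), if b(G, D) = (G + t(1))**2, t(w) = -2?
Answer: -569059/2 ≈ -2.8453e+5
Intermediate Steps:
S = 73/2 (S = -7/2 + 40 = 73/2 ≈ 36.500)
b(G, D) = (-2 + G)**2 (b(G, D) = (G - 2)**2 = (-2 + G)**2)
R = 42559/2 (R = ((73/2)*(-11))*(-53) = -803/2*(-53) = 42559/2 ≈ 21280.)
R - b(555, -471) = 42559/2 - (-2 + 555)**2 = 42559/2 - 1*553**2 = 42559/2 - 1*305809 = 42559/2 - 305809 = -569059/2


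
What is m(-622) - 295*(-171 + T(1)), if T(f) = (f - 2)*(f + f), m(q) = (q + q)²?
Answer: 1598571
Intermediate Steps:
m(q) = 4*q² (m(q) = (2*q)² = 4*q²)
T(f) = 2*f*(-2 + f) (T(f) = (-2 + f)*(2*f) = 2*f*(-2 + f))
m(-622) - 295*(-171 + T(1)) = 4*(-622)² - 295*(-171 + 2*1*(-2 + 1)) = 4*386884 - 295*(-171 + 2*1*(-1)) = 1547536 - 295*(-171 - 2) = 1547536 - 295*(-173) = 1547536 - 1*(-51035) = 1547536 + 51035 = 1598571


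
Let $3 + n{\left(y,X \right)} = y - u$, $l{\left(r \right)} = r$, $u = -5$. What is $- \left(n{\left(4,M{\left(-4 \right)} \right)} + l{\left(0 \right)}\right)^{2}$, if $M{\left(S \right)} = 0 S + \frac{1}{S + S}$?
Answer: $-36$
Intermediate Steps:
$M{\left(S \right)} = \frac{1}{2 S}$ ($M{\left(S \right)} = 0 + \frac{1}{2 S} = \frac{1}{2 S}$)
$n{\left(y,X \right)} = 2 + y$ ($n{\left(y,X \right)} = -3 + \left(y - -5\right) = -3 + \left(y + 5\right) = -3 + \left(5 + y\right) = 2 + y$)
$- \left(n{\left(4,M{\left(-4 \right)} \right)} + l{\left(0 \right)}\right)^{2} = - \left(\left(2 + 4\right) + 0\right)^{2} = - \left(6 + 0\right)^{2} = - 6^{2} = \left(-1\right) 36 = -36$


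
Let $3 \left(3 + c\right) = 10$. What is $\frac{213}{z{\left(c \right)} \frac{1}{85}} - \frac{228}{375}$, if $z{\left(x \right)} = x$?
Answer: $\frac{6789299}{125} \approx 54314.0$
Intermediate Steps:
$c = \frac{1}{3}$ ($c = -3 + \frac{1}{3} \cdot 10 = -3 + \frac{10}{3} = \frac{1}{3} \approx 0.33333$)
$\frac{213}{z{\left(c \right)} \frac{1}{85}} - \frac{228}{375} = \frac{213}{\frac{1}{3} \cdot \frac{1}{85}} - \frac{228}{375} = \frac{213}{\frac{1}{3} \cdot \frac{1}{85}} - \frac{76}{125} = 213 \frac{1}{\frac{1}{255}} - \frac{76}{125} = 213 \cdot 255 - \frac{76}{125} = 54315 - \frac{76}{125} = \frac{6789299}{125}$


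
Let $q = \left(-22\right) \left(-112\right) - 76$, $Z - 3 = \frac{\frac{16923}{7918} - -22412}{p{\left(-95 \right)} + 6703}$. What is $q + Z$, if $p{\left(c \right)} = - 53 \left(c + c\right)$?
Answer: $\frac{317722871213}{132808614} \approx 2392.3$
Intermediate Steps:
$p{\left(c \right)} = - 106 c$ ($p{\left(c \right)} = - 53 \cdot 2 c = - 106 c$)
$Z = \frac{575900981}{132808614}$ ($Z = 3 + \frac{\frac{16923}{7918} - -22412}{\left(-106\right) \left(-95\right) + 6703} = 3 + \frac{16923 \cdot \frac{1}{7918} + 22412}{10070 + 6703} = 3 + \frac{\frac{16923}{7918} + 22412}{16773} = 3 + \frac{177475139}{7918} \cdot \frac{1}{16773} = 3 + \frac{177475139}{132808614} = \frac{575900981}{132808614} \approx 4.3363$)
$q = 2388$ ($q = 2464 - 76 = 2388$)
$q + Z = 2388 + \frac{575900981}{132808614} = \frac{317722871213}{132808614}$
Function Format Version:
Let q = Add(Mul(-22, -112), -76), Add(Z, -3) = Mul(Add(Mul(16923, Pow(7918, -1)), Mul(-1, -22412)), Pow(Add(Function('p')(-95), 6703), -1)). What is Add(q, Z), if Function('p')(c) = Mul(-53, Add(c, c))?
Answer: Rational(317722871213, 132808614) ≈ 2392.3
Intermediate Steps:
Function('p')(c) = Mul(-106, c) (Function('p')(c) = Mul(-53, Mul(2, c)) = Mul(-106, c))
Z = Rational(575900981, 132808614) (Z = Add(3, Mul(Add(Mul(16923, Pow(7918, -1)), Mul(-1, -22412)), Pow(Add(Mul(-106, -95), 6703), -1))) = Add(3, Mul(Add(Mul(16923, Rational(1, 7918)), 22412), Pow(Add(10070, 6703), -1))) = Add(3, Mul(Add(Rational(16923, 7918), 22412), Pow(16773, -1))) = Add(3, Mul(Rational(177475139, 7918), Rational(1, 16773))) = Add(3, Rational(177475139, 132808614)) = Rational(575900981, 132808614) ≈ 4.3363)
q = 2388 (q = Add(2464, -76) = 2388)
Add(q, Z) = Add(2388, Rational(575900981, 132808614)) = Rational(317722871213, 132808614)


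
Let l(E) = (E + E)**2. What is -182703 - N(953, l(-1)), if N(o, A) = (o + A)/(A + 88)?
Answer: -16809633/92 ≈ -1.8271e+5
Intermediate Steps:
l(E) = 4*E**2 (l(E) = (2*E)**2 = 4*E**2)
N(o, A) = (A + o)/(88 + A)
-182703 - N(953, l(-1)) = -182703 - (4*(-1)**2 + 953)/(88 + 4*(-1)**2) = -182703 - (4*1 + 953)/(88 + 4*1) = -182703 - (4 + 953)/(88 + 4) = -182703 - 957/92 = -16809633/92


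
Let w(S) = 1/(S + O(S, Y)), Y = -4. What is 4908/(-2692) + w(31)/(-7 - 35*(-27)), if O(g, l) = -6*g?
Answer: -178394203/97847470 ≈ -1.8232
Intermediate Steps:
w(S) = -1/(5*S) (w(S) = 1/(S - 6*S) = 1/(-5*S) = -1/(5*S))
4908/(-2692) + w(31)/(-7 - 35*(-27)) = 4908/(-2692) + (-1/5/31)/(-7 - 35*(-27)) = 4908*(-1/2692) + (-1/5*1/31)/(-7 + 945) = -1227/673 - 1/155/938 = -1227/673 - 1/155*1/938 = -1227/673 - 1/145390 = -178394203/97847470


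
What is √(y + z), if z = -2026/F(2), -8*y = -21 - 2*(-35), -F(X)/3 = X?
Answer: √47742/12 ≈ 18.208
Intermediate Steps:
F(X) = -3*X
y = -49/8 (y = -(-21 - 2*(-35))/8 = -(-21 + 70)/8 = -⅛*49 = -49/8 ≈ -6.1250)
z = 1013/3 (z = -2026/((-3*2)) = -2026/(-6) = -2026*(-⅙) = 1013/3 ≈ 337.67)
√(y + z) = √(-49/8 + 1013/3) = √(7957/24) = √47742/12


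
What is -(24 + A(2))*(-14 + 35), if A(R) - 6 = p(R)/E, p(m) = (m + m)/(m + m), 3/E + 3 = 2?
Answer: -623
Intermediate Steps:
E = -3 (E = 3/(-3 + 2) = 3/(-1) = 3*(-1) = -3)
p(m) = 1 (p(m) = (2*m)/((2*m)) = (2*m)*(1/(2*m)) = 1)
A(R) = 17/3 (A(R) = 6 + 1/(-3) = 6 + 1*(-⅓) = 6 - ⅓ = 17/3)
-(24 + A(2))*(-14 + 35) = -(24 + 17/3)*(-14 + 35) = -89*21/3 = -1*623 = -623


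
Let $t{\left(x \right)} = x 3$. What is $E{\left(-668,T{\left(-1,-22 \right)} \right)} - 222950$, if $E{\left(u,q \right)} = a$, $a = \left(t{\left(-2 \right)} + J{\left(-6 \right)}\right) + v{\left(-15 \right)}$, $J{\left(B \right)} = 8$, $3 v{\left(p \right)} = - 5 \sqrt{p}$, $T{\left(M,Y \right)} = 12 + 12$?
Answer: $-222948 - \frac{5 i \sqrt{15}}{3} \approx -2.2295 \cdot 10^{5} - 6.455 i$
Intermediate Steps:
$T{\left(M,Y \right)} = 24$
$t{\left(x \right)} = 3 x$
$v{\left(p \right)} = - \frac{5 \sqrt{p}}{3}$ ($v{\left(p \right)} = \frac{\left(-5\right) \sqrt{p}}{3} = - \frac{5 \sqrt{p}}{3}$)
$a = 2 - \frac{5 i \sqrt{15}}{3}$ ($a = \left(3 \left(-2\right) + 8\right) - \frac{5 \sqrt{-15}}{3} = \left(-6 + 8\right) - \frac{5 i \sqrt{15}}{3} = 2 - \frac{5 i \sqrt{15}}{3} \approx 2.0 - 6.455 i$)
$E{\left(u,q \right)} = 2 - \frac{5 i \sqrt{15}}{3}$
$E{\left(-668,T{\left(-1,-22 \right)} \right)} - 222950 = \left(2 - \frac{5 i \sqrt{15}}{3}\right) - 222950 = -222948 - \frac{5 i \sqrt{15}}{3}$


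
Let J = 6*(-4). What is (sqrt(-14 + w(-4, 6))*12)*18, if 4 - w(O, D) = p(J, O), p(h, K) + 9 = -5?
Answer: 432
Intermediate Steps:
J = -24
p(h, K) = -14 (p(h, K) = -9 - 5 = -14)
w(O, D) = 18 (w(O, D) = 4 - 1*(-14) = 4 + 14 = 18)
(sqrt(-14 + w(-4, 6))*12)*18 = (sqrt(-14 + 18)*12)*18 = (sqrt(4)*12)*18 = (2*12)*18 = 24*18 = 432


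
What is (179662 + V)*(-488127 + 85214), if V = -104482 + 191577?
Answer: -107479863141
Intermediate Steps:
V = 87095
(179662 + V)*(-488127 + 85214) = (179662 + 87095)*(-488127 + 85214) = 266757*(-402913) = -107479863141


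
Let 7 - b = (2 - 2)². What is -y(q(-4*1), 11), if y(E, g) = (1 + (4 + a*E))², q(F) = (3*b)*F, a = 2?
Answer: -26569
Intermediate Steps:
b = 7 (b = 7 - (2 - 2)² = 7 - 1*0² = 7 - 1*0 = 7 + 0 = 7)
q(F) = 21*F (q(F) = (3*7)*F = 21*F)
y(E, g) = (5 + 2*E)² (y(E, g) = (1 + (4 + 2*E))² = (5 + 2*E)²)
-y(q(-4*1), 11) = -(5 + 2*(21*(-4*1)))² = -(5 + 2*(21*(-4)))² = -(5 + 2*(-84))² = -(5 - 168)² = -1*(-163)² = -1*26569 = -26569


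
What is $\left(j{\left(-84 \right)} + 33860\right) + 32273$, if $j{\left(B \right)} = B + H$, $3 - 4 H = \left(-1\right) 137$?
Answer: $66084$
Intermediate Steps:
$H = 35$ ($H = \frac{3}{4} - \frac{\left(-1\right) 137}{4} = \frac{3}{4} - - \frac{137}{4} = \frac{3}{4} + \frac{137}{4} = 35$)
$j{\left(B \right)} = 35 + B$ ($j{\left(B \right)} = B + 35 = 35 + B$)
$\left(j{\left(-84 \right)} + 33860\right) + 32273 = \left(\left(35 - 84\right) + 33860\right) + 32273 = \left(-49 + 33860\right) + 32273 = 33811 + 32273 = 66084$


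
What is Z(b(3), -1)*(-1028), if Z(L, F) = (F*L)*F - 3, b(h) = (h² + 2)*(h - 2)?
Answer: -8224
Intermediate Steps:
b(h) = (-2 + h)*(2 + h²) (b(h) = (2 + h²)*(-2 + h) = (-2 + h)*(2 + h²))
Z(L, F) = -3 + L*F² (Z(L, F) = L*F² - 3 = -3 + L*F²)
Z(b(3), -1)*(-1028) = (-3 + (-4 + 3³ - 2*3² + 2*3)*(-1)²)*(-1028) = (-3 + (-4 + 27 - 2*9 + 6)*1)*(-1028) = (-3 + (-4 + 27 - 18 + 6)*1)*(-1028) = (-3 + 11*1)*(-1028) = (-3 + 11)*(-1028) = 8*(-1028) = -8224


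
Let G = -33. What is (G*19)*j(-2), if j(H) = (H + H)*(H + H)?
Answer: -10032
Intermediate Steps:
j(H) = 4*H**2 (j(H) = (2*H)*(2*H) = 4*H**2)
(G*19)*j(-2) = (-33*19)*(4*(-2)**2) = -2508*4 = -627*16 = -10032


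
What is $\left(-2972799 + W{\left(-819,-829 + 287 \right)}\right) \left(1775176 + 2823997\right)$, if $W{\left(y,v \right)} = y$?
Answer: $-13676183617914$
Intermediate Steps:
$\left(-2972799 + W{\left(-819,-829 + 287 \right)}\right) \left(1775176 + 2823997\right) = \left(-2972799 - 819\right) \left(1775176 + 2823997\right) = \left(-2973618\right) 4599173 = -13676183617914$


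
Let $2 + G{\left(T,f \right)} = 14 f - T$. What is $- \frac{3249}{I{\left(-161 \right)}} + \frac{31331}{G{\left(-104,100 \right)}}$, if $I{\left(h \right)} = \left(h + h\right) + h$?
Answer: $\frac{6670957}{241822} \approx 27.586$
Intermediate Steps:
$G{\left(T,f \right)} = -2 - T + 14 f$ ($G{\left(T,f \right)} = -2 - \left(T - 14 f\right) = -2 - T + 14 f$)
$I{\left(h \right)} = 3 h$ ($I{\left(h \right)} = 2 h + h = 3 h$)
$- \frac{3249}{I{\left(-161 \right)}} + \frac{31331}{G{\left(-104,100 \right)}} = - \frac{3249}{3 \left(-161\right)} + \frac{31331}{-2 - -104 + 14 \cdot 100} = - \frac{3249}{-483} + \frac{31331}{-2 + 104 + 1400} = \left(-3249\right) \left(- \frac{1}{483}\right) + \frac{31331}{1502} = \frac{1083}{161} + 31331 \cdot \frac{1}{1502} = \frac{1083}{161} + \frac{31331}{1502} = \frac{6670957}{241822}$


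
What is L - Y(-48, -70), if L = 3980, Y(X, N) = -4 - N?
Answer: 3914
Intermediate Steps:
L - Y(-48, -70) = 3980 - (-4 - 1*(-70)) = 3980 - (-4 + 70) = 3980 - 1*66 = 3980 - 66 = 3914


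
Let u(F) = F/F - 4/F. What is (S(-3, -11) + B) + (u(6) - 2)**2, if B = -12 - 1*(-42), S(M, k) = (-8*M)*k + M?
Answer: -2108/9 ≈ -234.22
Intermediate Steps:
u(F) = 1 - 4/F
S(M, k) = M - 8*M*k (S(M, k) = -8*M*k + M = M - 8*M*k)
B = 30 (B = -12 + 42 = 30)
(S(-3, -11) + B) + (u(6) - 2)**2 = (-3*(1 - 8*(-11)) + 30) + ((-4 + 6)/6 - 2)**2 = (-3*(1 + 88) + 30) + ((1/6)*2 - 2)**2 = (-3*89 + 30) + (1/3 - 2)**2 = (-267 + 30) + (-5/3)**2 = -237 + 25/9 = -2108/9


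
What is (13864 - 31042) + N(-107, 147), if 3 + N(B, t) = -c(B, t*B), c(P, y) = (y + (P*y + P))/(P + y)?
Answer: -2527207/148 ≈ -17076.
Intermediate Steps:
c(P, y) = (P + y + P*y)/(P + y) (c(P, y) = (y + (P + P*y))/(P + y) = (P + y + P*y)/(P + y))
N(B, t) = -3 - (B + B*t + t*B²)/(B + B*t) (N(B, t) = -3 - (B + t*B + B*(t*B))/(B + t*B) = -3 - (B + B*t + B*(B*t))/(B + B*t) = -3 - (B + B*t + t*B²)/(B + B*t))
(13864 - 31042) + N(-107, 147) = (13864 - 31042) + (-4 - 4*147 - 1*(-107)*147)/(1 + 147) = -17178 + (-4 - 588 + 15729)/148 = -17178 + (1/148)*15137 = -17178 + 15137/148 = -2527207/148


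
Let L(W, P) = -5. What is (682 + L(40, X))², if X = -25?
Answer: 458329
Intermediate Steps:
(682 + L(40, X))² = (682 - 5)² = 677² = 458329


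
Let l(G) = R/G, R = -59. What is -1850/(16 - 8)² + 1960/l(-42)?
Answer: 2579665/1888 ≈ 1366.3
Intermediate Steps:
l(G) = -59/G
-1850/(16 - 8)² + 1960/l(-42) = -1850/(16 - 8)² + 1960/((-59/(-42))) = -1850/(8²) + 1960/((-59*(-1/42))) = -1850/64 + 1960/(59/42) = -1850*1/64 + 1960*(42/59) = -925/32 + 82320/59 = 2579665/1888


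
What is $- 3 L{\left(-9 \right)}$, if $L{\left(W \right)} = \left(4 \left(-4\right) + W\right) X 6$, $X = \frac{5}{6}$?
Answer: $375$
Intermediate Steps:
$X = \frac{5}{6}$ ($X = 5 \cdot \frac{1}{6} = \frac{5}{6} \approx 0.83333$)
$L{\left(W \right)} = -80 + 5 W$ ($L{\left(W \right)} = \left(4 \left(-4\right) + W\right) \frac{5}{6} \cdot 6 = \left(-16 + W\right) \frac{5}{6} \cdot 6 = \left(- \frac{40}{3} + \frac{5 W}{6}\right) 6 = -80 + 5 W$)
$- 3 L{\left(-9 \right)} = - 3 \left(-80 + 5 \left(-9\right)\right) = - 3 \left(-80 - 45\right) = \left(-3\right) \left(-125\right) = 375$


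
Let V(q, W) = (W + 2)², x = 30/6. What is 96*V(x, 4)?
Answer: 3456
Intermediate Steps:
x = 5 (x = 30*(⅙) = 5)
V(q, W) = (2 + W)²
96*V(x, 4) = 96*(2 + 4)² = 96*6² = 96*36 = 3456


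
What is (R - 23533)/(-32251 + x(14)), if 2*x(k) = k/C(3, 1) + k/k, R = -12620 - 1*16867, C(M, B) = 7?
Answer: 106040/64499 ≈ 1.6441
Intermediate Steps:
R = -29487 (R = -12620 - 16867 = -29487)
x(k) = 1/2 + k/14 (x(k) = (k/7 + k/k)/2 = (k*(1/7) + 1)/2 = (k/7 + 1)/2 = (1 + k/7)/2 = 1/2 + k/14)
(R - 23533)/(-32251 + x(14)) = (-29487 - 23533)/(-32251 + (1/2 + (1/14)*14)) = -53020/(-32251 + (1/2 + 1)) = -53020/(-32251 + 3/2) = -53020/(-64499/2) = -53020*(-2/64499) = 106040/64499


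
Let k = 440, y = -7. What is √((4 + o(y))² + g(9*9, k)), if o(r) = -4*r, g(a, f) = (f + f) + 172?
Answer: 2*√519 ≈ 45.563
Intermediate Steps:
g(a, f) = 172 + 2*f (g(a, f) = 2*f + 172 = 172 + 2*f)
√((4 + o(y))² + g(9*9, k)) = √((4 - 4*(-7))² + (172 + 2*440)) = √((4 + 28)² + (172 + 880)) = √(32² + 1052) = √(1024 + 1052) = √2076 = 2*√519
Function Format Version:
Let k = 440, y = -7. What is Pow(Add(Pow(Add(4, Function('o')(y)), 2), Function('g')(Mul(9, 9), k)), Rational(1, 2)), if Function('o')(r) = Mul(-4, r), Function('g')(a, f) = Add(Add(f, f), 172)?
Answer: Mul(2, Pow(519, Rational(1, 2))) ≈ 45.563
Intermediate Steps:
Function('g')(a, f) = Add(172, Mul(2, f)) (Function('g')(a, f) = Add(Mul(2, f), 172) = Add(172, Mul(2, f)))
Pow(Add(Pow(Add(4, Function('o')(y)), 2), Function('g')(Mul(9, 9), k)), Rational(1, 2)) = Pow(Add(Pow(Add(4, Mul(-4, -7)), 2), Add(172, Mul(2, 440))), Rational(1, 2)) = Pow(Add(Pow(Add(4, 28), 2), Add(172, 880)), Rational(1, 2)) = Pow(Add(Pow(32, 2), 1052), Rational(1, 2)) = Pow(Add(1024, 1052), Rational(1, 2)) = Pow(2076, Rational(1, 2)) = Mul(2, Pow(519, Rational(1, 2)))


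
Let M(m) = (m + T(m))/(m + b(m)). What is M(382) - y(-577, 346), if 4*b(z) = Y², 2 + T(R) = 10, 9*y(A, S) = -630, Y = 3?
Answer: 109150/1537 ≈ 71.015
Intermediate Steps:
y(A, S) = -70 (y(A, S) = (⅑)*(-630) = -70)
T(R) = 8 (T(R) = -2 + 10 = 8)
b(z) = 9/4 (b(z) = (¼)*3² = (¼)*9 = 9/4)
M(m) = (8 + m)/(9/4 + m) (M(m) = (m + 8)/(m + 9/4) = (8 + m)/(9/4 + m))
M(382) - y(-577, 346) = 4*(8 + 382)/(9 + 4*382) - 1*(-70) = 4*390/(9 + 1528) + 70 = 4*390/1537 + 70 = 4*(1/1537)*390 + 70 = 1560/1537 + 70 = 109150/1537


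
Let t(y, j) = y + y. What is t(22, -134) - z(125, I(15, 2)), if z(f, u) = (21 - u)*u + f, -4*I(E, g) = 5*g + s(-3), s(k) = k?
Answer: -659/16 ≈ -41.188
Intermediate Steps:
I(E, g) = ¾ - 5*g/4 (I(E, g) = -(5*g - 3)/4 = -(-3 + 5*g)/4 = ¾ - 5*g/4)
t(y, j) = 2*y
z(f, u) = f + u*(21 - u) (z(f, u) = u*(21 - u) + f = f + u*(21 - u))
t(22, -134) - z(125, I(15, 2)) = 2*22 - (125 - (¾ - 5/4*2)² + 21*(¾ - 5/4*2)) = 44 - (125 - (¾ - 5/2)² + 21*(¾ - 5/2)) = 44 - (125 - (-7/4)² + 21*(-7/4)) = 44 - (125 - 1*49/16 - 147/4) = 44 - (125 - 49/16 - 147/4) = 44 - 1*1363/16 = 44 - 1363/16 = -659/16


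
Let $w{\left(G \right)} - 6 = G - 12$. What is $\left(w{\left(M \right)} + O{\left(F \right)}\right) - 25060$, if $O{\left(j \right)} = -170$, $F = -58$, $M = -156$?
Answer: $-25392$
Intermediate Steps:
$w{\left(G \right)} = -6 + G$ ($w{\left(G \right)} = 6 + \left(G - 12\right) = 6 + \left(-12 + G\right) = -6 + G$)
$\left(w{\left(M \right)} + O{\left(F \right)}\right) - 25060 = \left(\left(-6 - 156\right) - 170\right) - 25060 = \left(-162 - 170\right) - 25060 = -332 - 25060 = -25392$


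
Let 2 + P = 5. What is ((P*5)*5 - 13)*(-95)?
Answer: -5890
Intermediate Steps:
P = 3 (P = -2 + 5 = 3)
((P*5)*5 - 13)*(-95) = ((3*5)*5 - 13)*(-95) = (15*5 - 13)*(-95) = (75 - 13)*(-95) = 62*(-95) = -5890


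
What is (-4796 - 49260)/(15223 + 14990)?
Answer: -54056/30213 ≈ -1.7892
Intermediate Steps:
(-4796 - 49260)/(15223 + 14990) = -54056/30213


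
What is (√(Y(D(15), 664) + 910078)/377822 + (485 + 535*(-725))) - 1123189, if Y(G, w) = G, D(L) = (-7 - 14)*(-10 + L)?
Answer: -1510579 + √909973/377822 ≈ -1.5106e+6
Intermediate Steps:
D(L) = 210 - 21*L (D(L) = -21*(-10 + L) = 210 - 21*L)
(√(Y(D(15), 664) + 910078)/377822 + (485 + 535*(-725))) - 1123189 = (√((210 - 21*15) + 910078)/377822 + (485 + 535*(-725))) - 1123189 = (√((210 - 315) + 910078)*(1/377822) + (485 - 387875)) - 1123189 = (√(-105 + 910078)*(1/377822) - 387390) - 1123189 = (√909973*(1/377822) - 387390) - 1123189 = (√909973/377822 - 387390) - 1123189 = (-387390 + √909973/377822) - 1123189 = -1510579 + √909973/377822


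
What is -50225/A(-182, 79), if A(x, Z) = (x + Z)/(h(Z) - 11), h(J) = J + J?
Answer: 7383075/103 ≈ 71680.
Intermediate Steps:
h(J) = 2*J
A(x, Z) = (Z + x)/(-11 + 2*Z) (A(x, Z) = (x + Z)/(2*Z - 11) = (Z + x)/(-11 + 2*Z))
-50225/A(-182, 79) = -50225/((79 - 182)/(-11 + 2*79)) = -50225/(-103/(-11 + 158)) = -50225/(-103/147) = -50225*(-147)/103 = -1*(-7383075/103) = 7383075/103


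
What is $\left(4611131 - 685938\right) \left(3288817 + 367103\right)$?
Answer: $14350191592560$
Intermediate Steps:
$\left(4611131 - 685938\right) \left(3288817 + 367103\right) = \left(4611131 + \left(-2140562 + 1454624\right)\right) 3655920 = \left(4611131 - 685938\right) 3655920 = 3925193 \cdot 3655920 = 14350191592560$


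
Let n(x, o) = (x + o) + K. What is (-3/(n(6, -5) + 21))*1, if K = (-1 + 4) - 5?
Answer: -3/20 ≈ -0.15000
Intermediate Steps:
K = -2 (K = 3 - 5 = -2)
n(x, o) = -2 + o + x (n(x, o) = (x + o) - 2 = (o + x) - 2 = -2 + o + x)
(-3/(n(6, -5) + 21))*1 = (-3/((-2 - 5 + 6) + 21))*1 = (-3/(-1 + 21))*1 = (-3/20)*1 = ((1/20)*(-3))*1 = -3/20*1 = -3/20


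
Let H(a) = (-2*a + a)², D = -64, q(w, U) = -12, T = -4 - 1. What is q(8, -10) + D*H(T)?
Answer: -1612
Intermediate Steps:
T = -5
H(a) = a² (H(a) = (-a)² = a²)
q(8, -10) + D*H(T) = -12 - 64*(-5)² = -12 - 64*25 = -12 - 1600 = -1612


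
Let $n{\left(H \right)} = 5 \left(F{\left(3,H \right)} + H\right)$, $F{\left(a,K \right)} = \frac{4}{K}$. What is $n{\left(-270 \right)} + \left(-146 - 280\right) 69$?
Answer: $- \frac{830090}{27} \approx -30744.0$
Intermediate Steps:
$n{\left(H \right)} = 5 H + \frac{20}{H}$ ($n{\left(H \right)} = 5 \left(\frac{4}{H} + H\right) = 5 \left(H + \frac{4}{H}\right) = 5 H + \frac{20}{H}$)
$n{\left(-270 \right)} + \left(-146 - 280\right) 69 = \left(5 \left(-270\right) + \frac{20}{-270}\right) + \left(-146 - 280\right) 69 = \left(-1350 + 20 \left(- \frac{1}{270}\right)\right) - 29394 = \left(-1350 - \frac{2}{27}\right) - 29394 = - \frac{36452}{27} - 29394 = - \frac{830090}{27}$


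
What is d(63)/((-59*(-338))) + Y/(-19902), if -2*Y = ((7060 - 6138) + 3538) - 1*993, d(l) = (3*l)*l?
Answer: 271542571/396885684 ≈ 0.68418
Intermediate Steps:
d(l) = 3*l**2
Y = -3467/2 (Y = -(((7060 - 6138) + 3538) - 1*993)/2 = -((922 + 3538) - 993)/2 = -(4460 - 993)/2 = -1/2*3467 = -3467/2 ≈ -1733.5)
d(63)/((-59*(-338))) + Y/(-19902) = (3*63**2)/((-59*(-338))) - 3467/2/(-19902) = (3*3969)/19942 - 3467/2*(-1/19902) = 11907*(1/19942) + 3467/39804 = 11907/19942 + 3467/39804 = 271542571/396885684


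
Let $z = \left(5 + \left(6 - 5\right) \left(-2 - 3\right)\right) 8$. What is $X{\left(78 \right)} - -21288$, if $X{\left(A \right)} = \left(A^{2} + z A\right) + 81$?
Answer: $27453$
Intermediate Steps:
$z = 0$ ($z = \left(5 + 1 \left(-5\right)\right) 8 = \left(5 - 5\right) 8 = 0 \cdot 8 = 0$)
$X{\left(A \right)} = 81 + A^{2}$ ($X{\left(A \right)} = \left(A^{2} + 0 A\right) + 81 = \left(A^{2} + 0\right) + 81 = A^{2} + 81 = 81 + A^{2}$)
$X{\left(78 \right)} - -21288 = \left(81 + 78^{2}\right) - -21288 = \left(81 + 6084\right) + 21288 = 6165 + 21288 = 27453$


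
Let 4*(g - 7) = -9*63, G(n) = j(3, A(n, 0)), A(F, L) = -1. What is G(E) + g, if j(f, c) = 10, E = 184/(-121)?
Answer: -499/4 ≈ -124.75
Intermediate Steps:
E = -184/121 (E = 184*(-1/121) = -184/121 ≈ -1.5207)
G(n) = 10
g = -539/4 (g = 7 + (-9*63)/4 = 7 + (¼)*(-567) = 7 - 567/4 = -539/4 ≈ -134.75)
G(E) + g = 10 - 539/4 = -499/4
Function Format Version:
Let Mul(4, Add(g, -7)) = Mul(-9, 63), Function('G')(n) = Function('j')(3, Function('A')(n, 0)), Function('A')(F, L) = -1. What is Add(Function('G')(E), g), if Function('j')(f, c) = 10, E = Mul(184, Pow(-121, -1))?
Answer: Rational(-499, 4) ≈ -124.75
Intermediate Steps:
E = Rational(-184, 121) (E = Mul(184, Rational(-1, 121)) = Rational(-184, 121) ≈ -1.5207)
Function('G')(n) = 10
g = Rational(-539, 4) (g = Add(7, Mul(Rational(1, 4), Mul(-9, 63))) = Add(7, Mul(Rational(1, 4), -567)) = Add(7, Rational(-567, 4)) = Rational(-539, 4) ≈ -134.75)
Add(Function('G')(E), g) = Add(10, Rational(-539, 4)) = Rational(-499, 4)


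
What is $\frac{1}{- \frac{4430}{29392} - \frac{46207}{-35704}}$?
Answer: $\frac{32794124}{37498357} \approx 0.87455$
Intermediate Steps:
$\frac{1}{- \frac{4430}{29392} - \frac{46207}{-35704}} = \frac{1}{\left(-4430\right) \frac{1}{29392} - - \frac{46207}{35704}} = \frac{1}{- \frac{2215}{14696} + \frac{46207}{35704}} = \frac{1}{\frac{37498357}{32794124}} = \frac{32794124}{37498357}$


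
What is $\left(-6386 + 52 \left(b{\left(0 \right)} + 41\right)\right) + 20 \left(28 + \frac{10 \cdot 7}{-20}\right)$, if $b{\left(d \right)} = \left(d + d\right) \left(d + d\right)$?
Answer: $-3764$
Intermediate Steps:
$b{\left(d \right)} = 4 d^{2}$ ($b{\left(d \right)} = 2 d 2 d = 4 d^{2}$)
$\left(-6386 + 52 \left(b{\left(0 \right)} + 41\right)\right) + 20 \left(28 + \frac{10 \cdot 7}{-20}\right) = \left(-6386 + 52 \left(4 \cdot 0^{2} + 41\right)\right) + 20 \left(28 + \frac{10 \cdot 7}{-20}\right) = \left(-6386 + 52 \left(4 \cdot 0 + 41\right)\right) + 20 \left(28 + 70 \left(- \frac{1}{20}\right)\right) = \left(-6386 + 52 \left(0 + 41\right)\right) + 20 \left(28 - \frac{7}{2}\right) = \left(-6386 + 52 \cdot 41\right) + 20 \cdot \frac{49}{2} = \left(-6386 + 2132\right) + 490 = -4254 + 490 = -3764$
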